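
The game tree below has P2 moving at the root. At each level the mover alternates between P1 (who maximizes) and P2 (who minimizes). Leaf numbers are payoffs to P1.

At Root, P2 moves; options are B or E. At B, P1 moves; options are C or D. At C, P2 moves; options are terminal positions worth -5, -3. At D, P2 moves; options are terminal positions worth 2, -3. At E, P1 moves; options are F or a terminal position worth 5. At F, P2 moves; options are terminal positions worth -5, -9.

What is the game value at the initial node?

-3

C (P2): min(-5, -3) = -5
D (P2): min(2, -3) = -3
B (P1): max(-5, -3) = -3
F (P2): min(-5, -9) = -9
E (P1): max(-9, 5) = 5
Root (P2): min(-3, 5) = -3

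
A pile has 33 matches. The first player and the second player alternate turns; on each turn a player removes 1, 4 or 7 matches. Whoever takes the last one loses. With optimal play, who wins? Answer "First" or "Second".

Second

W/L table (W = player to move can force a win):
i:   0  1  2  3  4  5  6  7  8  9 10 11 12 13 14 15 16 17 18 19 20 21 22 23 24 25 26 27 28 29 30 31 32 33
     W  L  W  L  W  W  L  W  W  L  W  L  W  W  L  W  W  L  W  L  W  W  L  W  W  L  W  L  W  W  L  W  W  L
Position 33 is L, so the second player wins.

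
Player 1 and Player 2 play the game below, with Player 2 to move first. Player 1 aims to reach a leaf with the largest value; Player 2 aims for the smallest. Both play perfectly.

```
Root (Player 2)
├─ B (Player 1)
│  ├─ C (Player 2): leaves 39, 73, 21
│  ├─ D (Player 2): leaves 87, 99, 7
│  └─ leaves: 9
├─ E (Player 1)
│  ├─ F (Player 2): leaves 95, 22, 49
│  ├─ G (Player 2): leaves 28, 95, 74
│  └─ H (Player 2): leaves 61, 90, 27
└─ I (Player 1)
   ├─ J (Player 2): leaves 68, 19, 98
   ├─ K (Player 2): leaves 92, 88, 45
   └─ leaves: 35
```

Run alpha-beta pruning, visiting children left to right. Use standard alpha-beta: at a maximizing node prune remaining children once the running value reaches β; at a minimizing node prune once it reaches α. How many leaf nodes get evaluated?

C [α=-∞,β=+∞]: v=21
D [α=21,β=+∞]: v=7
B [α=-∞,β=+∞]: v=21
F [α=-∞,β=21]: v=22
E [α=-∞,β=21]: v=22 after child 1 ≥ β → β-cutoff, skip 2
J [α=-∞,β=21]: v=19
K [α=19,β=21]: v=45
I [α=-∞,β=21]: v=45 after child 2 ≥ β → β-cutoff, skip 1
Root [α=-∞,β=+∞]: v=21
Leaves evaluated: 16 of 23.

16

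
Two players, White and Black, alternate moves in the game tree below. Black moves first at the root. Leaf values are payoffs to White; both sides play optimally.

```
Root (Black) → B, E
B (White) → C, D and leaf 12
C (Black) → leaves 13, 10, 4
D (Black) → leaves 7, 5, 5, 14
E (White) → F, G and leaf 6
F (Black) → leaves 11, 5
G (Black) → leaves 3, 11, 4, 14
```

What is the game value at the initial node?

6

C (Black): min(13, 10, 4) = 4
D (Black): min(7, 5, 5, 14) = 5
B (White): max(4, 5, 12) = 12
F (Black): min(11, 5) = 5
G (Black): min(3, 11, 4, 14) = 3
E (White): max(5, 3, 6) = 6
Root (Black): min(12, 6) = 6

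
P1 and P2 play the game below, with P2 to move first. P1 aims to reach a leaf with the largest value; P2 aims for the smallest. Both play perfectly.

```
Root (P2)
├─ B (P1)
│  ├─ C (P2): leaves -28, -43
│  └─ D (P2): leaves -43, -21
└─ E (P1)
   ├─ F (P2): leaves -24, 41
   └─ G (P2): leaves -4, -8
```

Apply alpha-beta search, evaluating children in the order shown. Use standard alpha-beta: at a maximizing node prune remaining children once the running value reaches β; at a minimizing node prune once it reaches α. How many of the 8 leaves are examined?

C [α=-∞,β=+∞]: v=-43
D [α=-43,β=+∞]: v=-43 after child 1 ≤ α → α-cutoff, skip 1
B [α=-∞,β=+∞]: v=-43
F [α=-∞,β=-43]: v=-24
E [α=-∞,β=-43]: v=-24 after child 1 ≥ β → β-cutoff, skip 1
Root [α=-∞,β=+∞]: v=-43
Leaves evaluated: 5 of 8.

5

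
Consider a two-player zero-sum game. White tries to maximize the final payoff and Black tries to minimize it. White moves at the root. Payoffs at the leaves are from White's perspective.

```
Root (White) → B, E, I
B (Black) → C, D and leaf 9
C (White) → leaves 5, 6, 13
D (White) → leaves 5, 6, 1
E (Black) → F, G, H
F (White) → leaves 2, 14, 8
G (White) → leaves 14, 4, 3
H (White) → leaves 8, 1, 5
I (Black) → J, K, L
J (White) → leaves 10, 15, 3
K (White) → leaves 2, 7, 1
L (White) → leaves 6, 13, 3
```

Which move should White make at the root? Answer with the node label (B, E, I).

E

C (White): max(5, 6, 13) = 13
D (White): max(5, 6, 1) = 6
B (Black): min(13, 6, 9) = 6
F (White): max(2, 14, 8) = 14
G (White): max(14, 4, 3) = 14
H (White): max(8, 1, 5) = 8
E (Black): min(14, 14, 8) = 8
J (White): max(10, 15, 3) = 15
K (White): max(2, 7, 1) = 7
L (White): max(6, 13, 3) = 13
I (Black): min(15, 7, 13) = 7
Root (White): max(6, 8, 7) = 8
White picks the child with the highest value: E (value 8).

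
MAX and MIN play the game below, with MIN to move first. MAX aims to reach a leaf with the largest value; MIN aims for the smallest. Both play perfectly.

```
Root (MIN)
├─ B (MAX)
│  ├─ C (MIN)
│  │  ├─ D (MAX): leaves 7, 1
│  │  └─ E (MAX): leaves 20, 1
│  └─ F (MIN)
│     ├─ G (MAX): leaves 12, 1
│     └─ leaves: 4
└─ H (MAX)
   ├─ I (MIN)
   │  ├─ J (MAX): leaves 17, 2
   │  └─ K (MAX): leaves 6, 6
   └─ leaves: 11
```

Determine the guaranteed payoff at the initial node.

D (MAX): max(7, 1) = 7
E (MAX): max(20, 1) = 20
C (MIN): min(7, 20) = 7
G (MAX): max(12, 1) = 12
F (MIN): min(12, 4) = 4
B (MAX): max(7, 4) = 7
J (MAX): max(17, 2) = 17
K (MAX): max(6, 6) = 6
I (MIN): min(17, 6) = 6
H (MAX): max(6, 11) = 11
Root (MIN): min(7, 11) = 7

7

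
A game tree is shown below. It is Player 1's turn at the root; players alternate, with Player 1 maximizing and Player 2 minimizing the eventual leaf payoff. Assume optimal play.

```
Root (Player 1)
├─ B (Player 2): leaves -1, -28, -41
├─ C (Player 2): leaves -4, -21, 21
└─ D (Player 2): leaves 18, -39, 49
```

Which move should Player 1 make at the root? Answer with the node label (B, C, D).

C

B (Player 2): min(-1, -28, -41) = -41
C (Player 2): min(-4, -21, 21) = -21
D (Player 2): min(18, -39, 49) = -39
Root (Player 1): max(-41, -21, -39) = -21
Player 1 picks the child with the highest value: C (value -21).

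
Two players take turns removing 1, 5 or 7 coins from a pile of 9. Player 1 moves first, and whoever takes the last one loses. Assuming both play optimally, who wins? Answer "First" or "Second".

W/L table (W = player to move can force a win):
i:   0  1  2  3  4  5  6  7  8  9
     W  L  W  L  W  L  W  L  W  L
Position 9 is L, so the second player wins.

Second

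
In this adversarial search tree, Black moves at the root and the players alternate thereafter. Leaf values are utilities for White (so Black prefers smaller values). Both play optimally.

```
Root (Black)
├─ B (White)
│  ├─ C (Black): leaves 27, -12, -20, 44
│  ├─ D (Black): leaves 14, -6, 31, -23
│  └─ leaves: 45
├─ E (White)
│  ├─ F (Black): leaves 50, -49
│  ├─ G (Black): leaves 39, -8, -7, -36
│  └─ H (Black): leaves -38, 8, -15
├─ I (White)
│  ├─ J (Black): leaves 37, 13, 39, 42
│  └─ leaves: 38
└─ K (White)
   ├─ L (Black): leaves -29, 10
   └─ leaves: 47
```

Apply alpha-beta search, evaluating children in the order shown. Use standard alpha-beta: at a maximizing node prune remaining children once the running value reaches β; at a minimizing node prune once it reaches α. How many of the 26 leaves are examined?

C [α=-∞,β=+∞]: v=-20
D [α=-20,β=+∞]: v=-23
B [α=-∞,β=+∞]: v=45
F [α=-∞,β=45]: v=-49
G [α=-49,β=45]: v=-36
H [α=-36,β=45]: v=-38 after child 1 ≤ α → α-cutoff, skip 2
E [α=-∞,β=45]: v=-36
J [α=-∞,β=-36]: v=13
I [α=-∞,β=-36]: v=13 after child 1 ≥ β → β-cutoff, skip 1
L [α=-∞,β=-36]: v=-29
K [α=-∞,β=-36]: v=-29 after child 1 ≥ β → β-cutoff, skip 1
Root [α=-∞,β=+∞]: v=-36
Leaves evaluated: 22 of 26.

22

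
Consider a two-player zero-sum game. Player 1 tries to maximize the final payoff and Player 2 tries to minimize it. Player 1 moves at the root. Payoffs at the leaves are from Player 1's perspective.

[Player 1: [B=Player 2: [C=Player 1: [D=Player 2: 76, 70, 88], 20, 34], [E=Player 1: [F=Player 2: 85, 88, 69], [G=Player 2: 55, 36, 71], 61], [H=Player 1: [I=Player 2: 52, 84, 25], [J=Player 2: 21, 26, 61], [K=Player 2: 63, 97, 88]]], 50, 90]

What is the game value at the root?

D (Player 2): min(76, 70, 88) = 70
C (Player 1): max(70, 20, 34) = 70
F (Player 2): min(85, 88, 69) = 69
G (Player 2): min(55, 36, 71) = 36
E (Player 1): max(69, 36, 61) = 69
I (Player 2): min(52, 84, 25) = 25
J (Player 2): min(21, 26, 61) = 21
K (Player 2): min(63, 97, 88) = 63
H (Player 1): max(25, 21, 63) = 63
B (Player 2): min(70, 69, 63) = 63
Root (Player 1): max(63, 50, 90) = 90

90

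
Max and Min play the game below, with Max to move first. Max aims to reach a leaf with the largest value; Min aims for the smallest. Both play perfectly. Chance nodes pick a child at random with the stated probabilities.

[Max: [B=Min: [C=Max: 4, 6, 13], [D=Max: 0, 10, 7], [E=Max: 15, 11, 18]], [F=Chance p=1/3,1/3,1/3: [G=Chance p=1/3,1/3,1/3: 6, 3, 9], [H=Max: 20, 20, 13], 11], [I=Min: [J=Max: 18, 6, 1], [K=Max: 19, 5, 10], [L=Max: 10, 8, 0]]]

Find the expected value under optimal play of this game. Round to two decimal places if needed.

C (Max): max(4, 6, 13) = 13
D (Max): max(0, 10, 7) = 10
E (Max): max(15, 11, 18) = 18
B (Min): min(13, 10, 18) = 10
G (Chance): 1/3·6 + 1/3·3 + 1/3·9 = 6
H (Max): max(20, 20, 13) = 20
F (Chance): 1/3·6 + 1/3·20 + 1/3·11 = 12.33
J (Max): max(18, 6, 1) = 18
K (Max): max(19, 5, 10) = 19
L (Max): max(10, 8, 0) = 10
I (Min): min(18, 19, 10) = 10
Root (Max): max(10, 12.33, 10) = 12.33

12.33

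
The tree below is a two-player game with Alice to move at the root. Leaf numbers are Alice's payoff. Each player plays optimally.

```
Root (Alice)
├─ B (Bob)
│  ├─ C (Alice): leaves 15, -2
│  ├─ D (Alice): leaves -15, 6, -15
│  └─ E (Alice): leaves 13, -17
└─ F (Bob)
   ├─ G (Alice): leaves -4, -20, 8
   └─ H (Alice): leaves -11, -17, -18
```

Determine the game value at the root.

C (Alice): max(15, -2) = 15
D (Alice): max(-15, 6, -15) = 6
E (Alice): max(13, -17) = 13
B (Bob): min(15, 6, 13) = 6
G (Alice): max(-4, -20, 8) = 8
H (Alice): max(-11, -17, -18) = -11
F (Bob): min(8, -11) = -11
Root (Alice): max(6, -11) = 6

6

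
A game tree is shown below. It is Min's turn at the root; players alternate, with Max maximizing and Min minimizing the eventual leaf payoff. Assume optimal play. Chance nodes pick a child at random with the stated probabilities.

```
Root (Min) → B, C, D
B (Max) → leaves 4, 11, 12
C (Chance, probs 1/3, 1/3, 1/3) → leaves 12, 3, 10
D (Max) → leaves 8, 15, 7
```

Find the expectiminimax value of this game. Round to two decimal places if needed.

B (Max): max(4, 11, 12) = 12
C (Chance): 1/3·12 + 1/3·3 + 1/3·10 = 8.33
D (Max): max(8, 15, 7) = 15
Root (Min): min(12, 8.33, 15) = 8.33

8.33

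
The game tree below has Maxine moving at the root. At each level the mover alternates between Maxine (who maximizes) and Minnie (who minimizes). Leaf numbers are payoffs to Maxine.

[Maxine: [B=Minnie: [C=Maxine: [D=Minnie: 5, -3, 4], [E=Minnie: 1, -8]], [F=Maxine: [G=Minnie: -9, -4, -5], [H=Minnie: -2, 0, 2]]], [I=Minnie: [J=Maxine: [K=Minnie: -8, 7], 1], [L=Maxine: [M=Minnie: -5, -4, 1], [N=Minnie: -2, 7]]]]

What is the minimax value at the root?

D (Minnie): min(5, -3, 4) = -3
E (Minnie): min(1, -8) = -8
C (Maxine): max(-3, -8) = -3
G (Minnie): min(-9, -4, -5) = -9
H (Minnie): min(-2, 0, 2) = -2
F (Maxine): max(-9, -2) = -2
B (Minnie): min(-3, -2) = -3
K (Minnie): min(-8, 7) = -8
J (Maxine): max(-8, 1) = 1
M (Minnie): min(-5, -4, 1) = -5
N (Minnie): min(-2, 7) = -2
L (Maxine): max(-5, -2) = -2
I (Minnie): min(1, -2) = -2
Root (Maxine): max(-3, -2) = -2

-2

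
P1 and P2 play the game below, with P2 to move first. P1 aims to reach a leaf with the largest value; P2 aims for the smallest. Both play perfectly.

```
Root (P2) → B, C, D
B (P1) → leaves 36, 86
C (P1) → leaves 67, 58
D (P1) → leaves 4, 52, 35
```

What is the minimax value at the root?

52

B (P1): max(36, 86) = 86
C (P1): max(67, 58) = 67
D (P1): max(4, 52, 35) = 52
Root (P2): min(86, 67, 52) = 52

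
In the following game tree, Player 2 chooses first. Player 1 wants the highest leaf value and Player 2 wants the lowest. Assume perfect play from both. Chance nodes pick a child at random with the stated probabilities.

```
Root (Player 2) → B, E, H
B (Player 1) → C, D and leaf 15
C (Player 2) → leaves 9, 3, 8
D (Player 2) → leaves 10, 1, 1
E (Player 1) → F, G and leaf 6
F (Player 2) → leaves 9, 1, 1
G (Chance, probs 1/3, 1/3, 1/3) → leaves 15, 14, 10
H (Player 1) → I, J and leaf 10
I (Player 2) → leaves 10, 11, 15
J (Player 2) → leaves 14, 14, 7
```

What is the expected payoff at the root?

C (Player 2): min(9, 3, 8) = 3
D (Player 2): min(10, 1, 1) = 1
B (Player 1): max(3, 1, 15) = 15
F (Player 2): min(9, 1, 1) = 1
G (Chance): 1/3·15 + 1/3·14 + 1/3·10 = 13
E (Player 1): max(1, 13, 6) = 13
I (Player 2): min(10, 11, 15) = 10
J (Player 2): min(14, 14, 7) = 7
H (Player 1): max(10, 7, 10) = 10
Root (Player 2): min(15, 13, 10) = 10

10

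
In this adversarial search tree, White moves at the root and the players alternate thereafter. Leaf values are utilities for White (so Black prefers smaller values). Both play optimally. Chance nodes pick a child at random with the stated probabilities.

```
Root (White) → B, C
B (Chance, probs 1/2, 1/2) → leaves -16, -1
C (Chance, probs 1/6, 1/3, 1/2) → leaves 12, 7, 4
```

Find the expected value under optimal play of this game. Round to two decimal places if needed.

6.33

B (Chance): 1/2·-16 + 1/2·-1 = -8.5
C (Chance): 1/6·12 + 1/3·7 + 1/2·4 = 6.33
Root (White): max(-8.5, 6.33) = 6.33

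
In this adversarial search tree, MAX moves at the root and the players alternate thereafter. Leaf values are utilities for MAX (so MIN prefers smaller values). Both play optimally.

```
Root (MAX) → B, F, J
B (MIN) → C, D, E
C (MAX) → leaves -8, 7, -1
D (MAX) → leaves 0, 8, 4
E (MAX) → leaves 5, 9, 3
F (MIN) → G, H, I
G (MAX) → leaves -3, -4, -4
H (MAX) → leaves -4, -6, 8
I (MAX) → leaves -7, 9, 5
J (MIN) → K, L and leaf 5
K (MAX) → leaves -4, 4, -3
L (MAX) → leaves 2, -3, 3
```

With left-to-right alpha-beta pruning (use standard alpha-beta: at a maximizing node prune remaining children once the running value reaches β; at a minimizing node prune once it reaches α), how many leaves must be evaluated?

C [α=-∞,β=+∞]: v=7
D [α=-∞,β=7]: v=8 after child 2 ≥ β → β-cutoff, skip 1
E [α=-∞,β=7]: v=9 after child 2 ≥ β → β-cutoff, skip 1
B [α=-∞,β=+∞]: v=7
G [α=7,β=+∞]: v=-3
F [α=7,β=+∞]: v=-3 after child 1 ≤ α → α-cutoff, skip 2
K [α=7,β=+∞]: v=4
J [α=7,β=+∞]: v=4 after child 1 ≤ α → α-cutoff, skip 2
Root [α=-∞,β=+∞]: v=7
Leaves evaluated: 13 of 25.

13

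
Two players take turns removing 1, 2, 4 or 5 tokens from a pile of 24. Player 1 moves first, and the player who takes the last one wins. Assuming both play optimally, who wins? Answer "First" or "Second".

W/L table (W = player to move can force a win):
i:   0  1  2  3  4  5  6  7  8  9 10 11 12 13 14 15 16 17 18 19 20 21 22 23 24
     L  W  W  L  W  W  L  W  W  L  W  W  L  W  W  L  W  W  L  W  W  L  W  W  L
Position 24 is L, so the second player wins.

Second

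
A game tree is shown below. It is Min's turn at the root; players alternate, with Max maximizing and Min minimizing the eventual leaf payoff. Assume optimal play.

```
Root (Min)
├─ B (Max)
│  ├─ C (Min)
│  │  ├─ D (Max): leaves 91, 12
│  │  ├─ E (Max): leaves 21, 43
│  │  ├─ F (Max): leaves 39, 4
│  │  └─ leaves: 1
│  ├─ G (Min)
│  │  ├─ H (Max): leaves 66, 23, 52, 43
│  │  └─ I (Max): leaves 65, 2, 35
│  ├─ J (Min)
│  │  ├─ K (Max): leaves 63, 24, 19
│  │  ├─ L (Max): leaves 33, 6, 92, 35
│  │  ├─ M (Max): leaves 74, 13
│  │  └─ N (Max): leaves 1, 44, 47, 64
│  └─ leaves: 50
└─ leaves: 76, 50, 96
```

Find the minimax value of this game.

D (Max): max(91, 12) = 91
E (Max): max(21, 43) = 43
F (Max): max(39, 4) = 39
C (Min): min(91, 43, 39, 1) = 1
H (Max): max(66, 23, 52, 43) = 66
I (Max): max(65, 2, 35) = 65
G (Min): min(66, 65) = 65
K (Max): max(63, 24, 19) = 63
L (Max): max(33, 6, 92, 35) = 92
M (Max): max(74, 13) = 74
N (Max): max(1, 44, 47, 64) = 64
J (Min): min(63, 92, 74, 64) = 63
B (Max): max(1, 65, 63, 50) = 65
Root (Min): min(65, 76, 50, 96) = 50

50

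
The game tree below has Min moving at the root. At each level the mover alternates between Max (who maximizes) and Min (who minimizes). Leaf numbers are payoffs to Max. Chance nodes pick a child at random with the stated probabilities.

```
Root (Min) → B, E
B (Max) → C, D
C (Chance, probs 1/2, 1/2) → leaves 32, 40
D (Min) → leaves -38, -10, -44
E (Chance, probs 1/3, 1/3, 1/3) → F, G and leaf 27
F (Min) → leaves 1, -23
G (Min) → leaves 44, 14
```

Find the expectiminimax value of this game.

6

C (Chance): 1/2·32 + 1/2·40 = 36
D (Min): min(-38, -10, -44) = -44
B (Max): max(36, -44) = 36
F (Min): min(1, -23) = -23
G (Min): min(44, 14) = 14
E (Chance): 1/3·-23 + 1/3·14 + 1/3·27 = 6
Root (Min): min(36, 6) = 6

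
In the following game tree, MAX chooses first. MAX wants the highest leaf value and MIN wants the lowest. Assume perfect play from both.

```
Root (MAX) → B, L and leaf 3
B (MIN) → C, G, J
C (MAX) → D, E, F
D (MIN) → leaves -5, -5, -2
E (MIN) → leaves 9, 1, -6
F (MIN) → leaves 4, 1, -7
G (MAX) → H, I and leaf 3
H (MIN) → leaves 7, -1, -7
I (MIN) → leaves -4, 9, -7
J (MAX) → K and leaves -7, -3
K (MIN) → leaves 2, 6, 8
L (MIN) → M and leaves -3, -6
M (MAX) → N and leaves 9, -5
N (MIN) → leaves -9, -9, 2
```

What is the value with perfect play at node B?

D: min(-5, -5, -2) = -5
E: min(9, 1, -6) = -6
F: min(4, 1, -7) = -7
C: max(-5, -6, -7) = -5
H: min(7, -1, -7) = -7
I: min(-4, 9, -7) = -7
G: max(-7, -7, 3) = 3
K: min(2, 6, 8) = 2
J: max(2, -7, -3) = 2
B: min(-5, 3, 2) = -5

-5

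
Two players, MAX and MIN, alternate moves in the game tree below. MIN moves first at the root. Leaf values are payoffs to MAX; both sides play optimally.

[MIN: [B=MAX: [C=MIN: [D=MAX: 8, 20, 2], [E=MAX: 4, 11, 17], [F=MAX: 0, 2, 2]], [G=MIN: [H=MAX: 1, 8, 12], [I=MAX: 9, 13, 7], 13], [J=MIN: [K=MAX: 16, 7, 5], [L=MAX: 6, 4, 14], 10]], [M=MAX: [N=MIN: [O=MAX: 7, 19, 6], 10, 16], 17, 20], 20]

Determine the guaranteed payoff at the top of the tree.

D (MAX): max(8, 20, 2) = 20
E (MAX): max(4, 11, 17) = 17
F (MAX): max(0, 2, 2) = 2
C (MIN): min(20, 17, 2) = 2
H (MAX): max(1, 8, 12) = 12
I (MAX): max(9, 13, 7) = 13
G (MIN): min(12, 13, 13) = 12
K (MAX): max(16, 7, 5) = 16
L (MAX): max(6, 4, 14) = 14
J (MIN): min(16, 14, 10) = 10
B (MAX): max(2, 12, 10) = 12
O (MAX): max(7, 19, 6) = 19
N (MIN): min(19, 10, 16) = 10
M (MAX): max(10, 17, 20) = 20
Root (MIN): min(12, 20, 20) = 12

12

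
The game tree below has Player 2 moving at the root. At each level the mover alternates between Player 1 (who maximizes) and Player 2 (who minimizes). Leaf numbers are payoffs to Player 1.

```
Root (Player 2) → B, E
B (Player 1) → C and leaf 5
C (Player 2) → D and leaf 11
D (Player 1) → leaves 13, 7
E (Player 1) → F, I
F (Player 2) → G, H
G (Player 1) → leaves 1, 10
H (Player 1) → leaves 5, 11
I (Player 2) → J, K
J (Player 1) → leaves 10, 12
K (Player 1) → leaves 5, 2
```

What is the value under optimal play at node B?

11

D: max(13, 7) = 13
C: min(13, 11) = 11
B: max(11, 5) = 11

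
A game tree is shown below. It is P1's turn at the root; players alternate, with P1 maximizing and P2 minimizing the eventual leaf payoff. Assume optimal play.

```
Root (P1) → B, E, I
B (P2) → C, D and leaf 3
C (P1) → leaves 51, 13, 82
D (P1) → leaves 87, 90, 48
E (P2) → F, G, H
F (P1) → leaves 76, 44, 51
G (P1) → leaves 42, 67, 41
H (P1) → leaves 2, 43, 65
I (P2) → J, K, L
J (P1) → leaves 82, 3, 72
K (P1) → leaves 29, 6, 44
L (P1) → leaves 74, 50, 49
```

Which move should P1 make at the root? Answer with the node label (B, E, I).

C (P1): max(51, 13, 82) = 82
D (P1): max(87, 90, 48) = 90
B (P2): min(82, 90, 3) = 3
F (P1): max(76, 44, 51) = 76
G (P1): max(42, 67, 41) = 67
H (P1): max(2, 43, 65) = 65
E (P2): min(76, 67, 65) = 65
J (P1): max(82, 3, 72) = 82
K (P1): max(29, 6, 44) = 44
L (P1): max(74, 50, 49) = 74
I (P2): min(82, 44, 74) = 44
Root (P1): max(3, 65, 44) = 65
P1 picks the child with the highest value: E (value 65).

E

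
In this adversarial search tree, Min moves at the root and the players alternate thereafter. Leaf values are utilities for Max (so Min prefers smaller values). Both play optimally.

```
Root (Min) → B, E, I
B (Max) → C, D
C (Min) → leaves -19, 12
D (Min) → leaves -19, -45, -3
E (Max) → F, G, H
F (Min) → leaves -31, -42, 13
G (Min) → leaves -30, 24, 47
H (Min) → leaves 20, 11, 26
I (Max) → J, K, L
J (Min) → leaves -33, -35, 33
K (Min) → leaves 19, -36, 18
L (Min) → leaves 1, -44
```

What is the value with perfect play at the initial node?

C (Min): min(-19, 12) = -19
D (Min): min(-19, -45, -3) = -45
B (Max): max(-19, -45) = -19
F (Min): min(-31, -42, 13) = -42
G (Min): min(-30, 24, 47) = -30
H (Min): min(20, 11, 26) = 11
E (Max): max(-42, -30, 11) = 11
J (Min): min(-33, -35, 33) = -35
K (Min): min(19, -36, 18) = -36
L (Min): min(1, -44) = -44
I (Max): max(-35, -36, -44) = -35
Root (Min): min(-19, 11, -35) = -35

-35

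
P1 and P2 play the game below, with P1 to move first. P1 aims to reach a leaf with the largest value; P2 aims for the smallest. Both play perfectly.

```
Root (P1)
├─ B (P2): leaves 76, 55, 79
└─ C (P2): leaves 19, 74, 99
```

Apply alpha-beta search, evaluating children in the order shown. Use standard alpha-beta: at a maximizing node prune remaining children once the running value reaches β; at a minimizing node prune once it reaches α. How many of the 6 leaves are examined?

4

B [α=-∞,β=+∞]: v=55
C [α=55,β=+∞]: v=19 after child 1 ≤ α → α-cutoff, skip 2
Root [α=-∞,β=+∞]: v=55
Leaves evaluated: 4 of 6.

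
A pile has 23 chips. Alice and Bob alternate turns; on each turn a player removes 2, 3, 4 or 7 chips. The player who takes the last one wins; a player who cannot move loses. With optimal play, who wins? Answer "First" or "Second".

Mark each pile size as W (mover wins) or L (mover loses):
i:   0  1  2  3  4  5  6  7  8  9 10 11 12 13 14 15 16 17 18 19 20 21 22 23
     L  L  W  W  W  W  L  W  W  W  W  L  L  W  W  W  W  L  W  W  W  W  L  L
Position 23 is L, so the second player wins.

Second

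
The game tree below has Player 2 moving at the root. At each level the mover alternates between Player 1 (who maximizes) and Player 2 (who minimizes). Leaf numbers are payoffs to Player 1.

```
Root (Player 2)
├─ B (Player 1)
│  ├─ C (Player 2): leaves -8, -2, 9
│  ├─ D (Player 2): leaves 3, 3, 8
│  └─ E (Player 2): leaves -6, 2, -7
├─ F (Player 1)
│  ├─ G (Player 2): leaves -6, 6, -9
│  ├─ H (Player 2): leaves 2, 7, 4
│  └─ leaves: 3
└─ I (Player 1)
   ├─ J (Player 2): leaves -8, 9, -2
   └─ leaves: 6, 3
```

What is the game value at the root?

3

C (Player 2): min(-8, -2, 9) = -8
D (Player 2): min(3, 3, 8) = 3
E (Player 2): min(-6, 2, -7) = -7
B (Player 1): max(-8, 3, -7) = 3
G (Player 2): min(-6, 6, -9) = -9
H (Player 2): min(2, 7, 4) = 2
F (Player 1): max(-9, 2, 3) = 3
J (Player 2): min(-8, 9, -2) = -8
I (Player 1): max(-8, 6, 3) = 6
Root (Player 2): min(3, 3, 6) = 3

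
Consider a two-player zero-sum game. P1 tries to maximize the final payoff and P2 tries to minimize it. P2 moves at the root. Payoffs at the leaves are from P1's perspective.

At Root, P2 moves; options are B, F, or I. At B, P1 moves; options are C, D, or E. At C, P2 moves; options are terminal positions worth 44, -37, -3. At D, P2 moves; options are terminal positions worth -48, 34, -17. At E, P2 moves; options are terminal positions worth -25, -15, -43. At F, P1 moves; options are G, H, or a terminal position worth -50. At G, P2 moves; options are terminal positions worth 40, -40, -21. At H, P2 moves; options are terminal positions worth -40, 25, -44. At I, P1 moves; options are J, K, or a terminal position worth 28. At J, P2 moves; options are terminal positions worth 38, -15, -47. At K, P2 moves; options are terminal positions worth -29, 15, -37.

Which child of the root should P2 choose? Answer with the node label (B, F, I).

F

C (P2): min(44, -37, -3) = -37
D (P2): min(-48, 34, -17) = -48
E (P2): min(-25, -15, -43) = -43
B (P1): max(-37, -48, -43) = -37
G (P2): min(40, -40, -21) = -40
H (P2): min(-40, 25, -44) = -44
F (P1): max(-40, -44, -50) = -40
J (P2): min(38, -15, -47) = -47
K (P2): min(-29, 15, -37) = -37
I (P1): max(-47, -37, 28) = 28
Root (P2): min(-37, -40, 28) = -40
P2 picks the child with the lowest value: F (value -40).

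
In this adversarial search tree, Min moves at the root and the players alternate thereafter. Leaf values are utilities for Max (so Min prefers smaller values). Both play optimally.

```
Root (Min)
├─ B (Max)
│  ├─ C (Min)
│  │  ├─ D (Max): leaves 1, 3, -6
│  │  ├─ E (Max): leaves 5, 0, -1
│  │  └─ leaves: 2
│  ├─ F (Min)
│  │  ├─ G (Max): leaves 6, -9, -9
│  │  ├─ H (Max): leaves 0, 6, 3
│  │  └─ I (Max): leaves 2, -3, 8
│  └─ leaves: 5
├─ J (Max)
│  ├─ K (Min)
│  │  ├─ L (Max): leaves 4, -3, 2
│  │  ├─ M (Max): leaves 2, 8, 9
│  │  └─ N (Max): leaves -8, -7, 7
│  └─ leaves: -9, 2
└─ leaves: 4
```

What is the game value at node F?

6

G: max(6, -9, -9) = 6
H: max(0, 6, 3) = 6
I: max(2, -3, 8) = 8
F: min(6, 6, 8) = 6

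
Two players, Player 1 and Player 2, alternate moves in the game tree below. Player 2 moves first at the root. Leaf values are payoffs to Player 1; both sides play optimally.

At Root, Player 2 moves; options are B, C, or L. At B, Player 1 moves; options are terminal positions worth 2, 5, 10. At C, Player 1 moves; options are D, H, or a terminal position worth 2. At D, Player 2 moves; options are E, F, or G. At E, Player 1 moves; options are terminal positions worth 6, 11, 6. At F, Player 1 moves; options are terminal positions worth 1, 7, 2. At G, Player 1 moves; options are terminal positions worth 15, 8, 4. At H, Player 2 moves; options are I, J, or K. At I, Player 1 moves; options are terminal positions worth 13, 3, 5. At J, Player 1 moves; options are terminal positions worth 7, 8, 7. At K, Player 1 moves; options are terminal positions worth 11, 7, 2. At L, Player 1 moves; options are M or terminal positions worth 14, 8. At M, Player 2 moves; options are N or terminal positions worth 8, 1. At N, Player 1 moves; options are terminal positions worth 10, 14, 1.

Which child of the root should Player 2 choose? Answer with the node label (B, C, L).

B (Player 1): max(2, 5, 10) = 10
E (Player 1): max(6, 11, 6) = 11
F (Player 1): max(1, 7, 2) = 7
G (Player 1): max(15, 8, 4) = 15
D (Player 2): min(11, 7, 15) = 7
I (Player 1): max(13, 3, 5) = 13
J (Player 1): max(7, 8, 7) = 8
K (Player 1): max(11, 7, 2) = 11
H (Player 2): min(13, 8, 11) = 8
C (Player 1): max(7, 8, 2) = 8
N (Player 1): max(10, 14, 1) = 14
M (Player 2): min(14, 8, 1) = 1
L (Player 1): max(1, 14, 8) = 14
Root (Player 2): min(10, 8, 14) = 8
Player 2 picks the child with the lowest value: C (value 8).

C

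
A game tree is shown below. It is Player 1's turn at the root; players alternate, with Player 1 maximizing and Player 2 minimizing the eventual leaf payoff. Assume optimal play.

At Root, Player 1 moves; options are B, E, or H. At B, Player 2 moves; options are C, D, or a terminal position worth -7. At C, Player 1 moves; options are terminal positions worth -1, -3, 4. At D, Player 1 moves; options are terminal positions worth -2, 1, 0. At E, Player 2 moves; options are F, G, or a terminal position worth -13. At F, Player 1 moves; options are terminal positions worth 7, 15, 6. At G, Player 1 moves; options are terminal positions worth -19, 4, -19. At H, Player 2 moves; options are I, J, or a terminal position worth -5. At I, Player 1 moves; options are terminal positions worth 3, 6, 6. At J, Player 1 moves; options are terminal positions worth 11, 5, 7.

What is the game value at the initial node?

-5

C (Player 1): max(-1, -3, 4) = 4
D (Player 1): max(-2, 1, 0) = 1
B (Player 2): min(4, 1, -7) = -7
F (Player 1): max(7, 15, 6) = 15
G (Player 1): max(-19, 4, -19) = 4
E (Player 2): min(15, 4, -13) = -13
I (Player 1): max(3, 6, 6) = 6
J (Player 1): max(11, 5, 7) = 11
H (Player 2): min(6, 11, -5) = -5
Root (Player 1): max(-7, -13, -5) = -5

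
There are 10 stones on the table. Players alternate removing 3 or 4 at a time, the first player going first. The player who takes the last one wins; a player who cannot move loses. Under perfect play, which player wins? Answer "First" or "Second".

First

W/L table (W = player to move can force a win):
i:   0  1  2  3  4  5  6  7  8  9 10
     L  L  L  W  W  W  W  L  L  L  W
Position 10 is W, so the first player wins.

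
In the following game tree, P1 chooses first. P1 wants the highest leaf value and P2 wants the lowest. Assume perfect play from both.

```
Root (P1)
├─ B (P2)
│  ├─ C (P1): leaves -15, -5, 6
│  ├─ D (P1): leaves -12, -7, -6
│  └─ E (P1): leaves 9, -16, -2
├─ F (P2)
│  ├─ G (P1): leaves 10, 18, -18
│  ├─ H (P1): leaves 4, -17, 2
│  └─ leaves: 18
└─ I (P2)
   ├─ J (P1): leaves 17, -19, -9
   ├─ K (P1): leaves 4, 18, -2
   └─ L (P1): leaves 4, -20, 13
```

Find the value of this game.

13

C (P1): max(-15, -5, 6) = 6
D (P1): max(-12, -7, -6) = -6
E (P1): max(9, -16, -2) = 9
B (P2): min(6, -6, 9) = -6
G (P1): max(10, 18, -18) = 18
H (P1): max(4, -17, 2) = 4
F (P2): min(18, 4, 18) = 4
J (P1): max(17, -19, -9) = 17
K (P1): max(4, 18, -2) = 18
L (P1): max(4, -20, 13) = 13
I (P2): min(17, 18, 13) = 13
Root (P1): max(-6, 4, 13) = 13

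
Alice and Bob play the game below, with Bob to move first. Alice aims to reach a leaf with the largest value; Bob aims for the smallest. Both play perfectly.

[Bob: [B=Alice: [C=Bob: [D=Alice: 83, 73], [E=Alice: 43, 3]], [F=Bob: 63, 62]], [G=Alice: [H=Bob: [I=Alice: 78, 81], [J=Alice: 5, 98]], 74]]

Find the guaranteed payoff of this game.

D (Alice): max(83, 73) = 83
E (Alice): max(43, 3) = 43
C (Bob): min(83, 43) = 43
F (Bob): min(63, 62) = 62
B (Alice): max(43, 62) = 62
I (Alice): max(78, 81) = 81
J (Alice): max(5, 98) = 98
H (Bob): min(81, 98) = 81
G (Alice): max(81, 74) = 81
Root (Bob): min(62, 81) = 62

62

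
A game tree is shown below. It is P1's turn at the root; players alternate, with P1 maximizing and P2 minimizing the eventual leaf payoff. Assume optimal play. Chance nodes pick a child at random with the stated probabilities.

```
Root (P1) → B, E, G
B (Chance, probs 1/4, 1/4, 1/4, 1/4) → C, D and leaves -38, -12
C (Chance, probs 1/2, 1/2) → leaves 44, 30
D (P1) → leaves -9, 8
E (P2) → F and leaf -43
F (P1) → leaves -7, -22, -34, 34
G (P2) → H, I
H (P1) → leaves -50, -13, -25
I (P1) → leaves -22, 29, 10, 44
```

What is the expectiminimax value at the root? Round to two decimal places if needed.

C (Chance): 1/2·44 + 1/2·30 = 37
D (P1): max(-9, 8) = 8
B (Chance): 1/4·37 + 1/4·8 + 1/4·-38 + 1/4·-12 = -1.25
F (P1): max(-7, -22, -34, 34) = 34
E (P2): min(34, -43) = -43
H (P1): max(-50, -13, -25) = -13
I (P1): max(-22, 29, 10, 44) = 44
G (P2): min(-13, 44) = -13
Root (P1): max(-1.25, -43, -13) = -1.25

-1.25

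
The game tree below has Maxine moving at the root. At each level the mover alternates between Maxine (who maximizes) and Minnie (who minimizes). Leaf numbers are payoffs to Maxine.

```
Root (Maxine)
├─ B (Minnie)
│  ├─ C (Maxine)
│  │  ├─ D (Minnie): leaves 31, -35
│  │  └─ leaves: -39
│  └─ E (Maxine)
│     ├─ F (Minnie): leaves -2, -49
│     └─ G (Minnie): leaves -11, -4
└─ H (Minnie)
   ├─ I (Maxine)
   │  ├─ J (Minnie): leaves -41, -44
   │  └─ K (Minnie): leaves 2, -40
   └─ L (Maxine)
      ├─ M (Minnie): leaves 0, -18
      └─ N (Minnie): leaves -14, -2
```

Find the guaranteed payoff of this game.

-35

D (Minnie): min(31, -35) = -35
C (Maxine): max(-35, -39) = -35
F (Minnie): min(-2, -49) = -49
G (Minnie): min(-11, -4) = -11
E (Maxine): max(-49, -11) = -11
B (Minnie): min(-35, -11) = -35
J (Minnie): min(-41, -44) = -44
K (Minnie): min(2, -40) = -40
I (Maxine): max(-44, -40) = -40
M (Minnie): min(0, -18) = -18
N (Minnie): min(-14, -2) = -14
L (Maxine): max(-18, -14) = -14
H (Minnie): min(-40, -14) = -40
Root (Maxine): max(-35, -40) = -35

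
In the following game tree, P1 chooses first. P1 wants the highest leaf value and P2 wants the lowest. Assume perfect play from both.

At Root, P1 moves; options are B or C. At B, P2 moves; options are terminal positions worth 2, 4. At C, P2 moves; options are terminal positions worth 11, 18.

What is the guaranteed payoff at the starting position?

B (P2): min(2, 4) = 2
C (P2): min(11, 18) = 11
Root (P1): max(2, 11) = 11

11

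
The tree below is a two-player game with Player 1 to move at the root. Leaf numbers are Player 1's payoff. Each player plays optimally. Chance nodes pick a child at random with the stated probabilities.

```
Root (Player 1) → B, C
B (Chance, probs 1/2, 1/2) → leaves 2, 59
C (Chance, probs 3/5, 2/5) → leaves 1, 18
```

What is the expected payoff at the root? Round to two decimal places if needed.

30.5

B (Chance): 1/2·2 + 1/2·59 = 30.5
C (Chance): 3/5·1 + 2/5·18 = 7.8
Root (Player 1): max(30.5, 7.8) = 30.5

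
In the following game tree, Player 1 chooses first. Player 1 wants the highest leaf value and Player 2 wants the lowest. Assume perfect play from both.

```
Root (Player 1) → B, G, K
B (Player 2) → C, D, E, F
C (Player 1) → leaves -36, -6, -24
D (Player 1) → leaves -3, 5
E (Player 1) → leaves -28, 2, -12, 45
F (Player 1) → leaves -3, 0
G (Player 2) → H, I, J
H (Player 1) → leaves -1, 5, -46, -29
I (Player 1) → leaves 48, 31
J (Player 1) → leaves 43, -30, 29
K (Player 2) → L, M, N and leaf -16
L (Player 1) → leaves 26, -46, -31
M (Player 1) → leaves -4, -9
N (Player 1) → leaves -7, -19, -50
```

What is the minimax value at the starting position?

5

C (Player 1): max(-36, -6, -24) = -6
D (Player 1): max(-3, 5) = 5
E (Player 1): max(-28, 2, -12, 45) = 45
F (Player 1): max(-3, 0) = 0
B (Player 2): min(-6, 5, 45, 0) = -6
H (Player 1): max(-1, 5, -46, -29) = 5
I (Player 1): max(48, 31) = 48
J (Player 1): max(43, -30, 29) = 43
G (Player 2): min(5, 48, 43) = 5
L (Player 1): max(26, -46, -31) = 26
M (Player 1): max(-4, -9) = -4
N (Player 1): max(-7, -19, -50) = -7
K (Player 2): min(26, -4, -7, -16) = -16
Root (Player 1): max(-6, 5, -16) = 5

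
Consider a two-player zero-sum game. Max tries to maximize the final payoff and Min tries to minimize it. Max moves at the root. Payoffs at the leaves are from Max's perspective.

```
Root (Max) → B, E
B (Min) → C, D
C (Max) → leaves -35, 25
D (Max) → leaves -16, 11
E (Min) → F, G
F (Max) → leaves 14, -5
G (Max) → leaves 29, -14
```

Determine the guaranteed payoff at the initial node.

14

C (Max): max(-35, 25) = 25
D (Max): max(-16, 11) = 11
B (Min): min(25, 11) = 11
F (Max): max(14, -5) = 14
G (Max): max(29, -14) = 29
E (Min): min(14, 29) = 14
Root (Max): max(11, 14) = 14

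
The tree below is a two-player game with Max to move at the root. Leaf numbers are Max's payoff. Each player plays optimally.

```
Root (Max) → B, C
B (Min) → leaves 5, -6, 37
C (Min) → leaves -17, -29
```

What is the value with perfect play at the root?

B (Min): min(5, -6, 37) = -6
C (Min): min(-17, -29) = -29
Root (Max): max(-6, -29) = -6

-6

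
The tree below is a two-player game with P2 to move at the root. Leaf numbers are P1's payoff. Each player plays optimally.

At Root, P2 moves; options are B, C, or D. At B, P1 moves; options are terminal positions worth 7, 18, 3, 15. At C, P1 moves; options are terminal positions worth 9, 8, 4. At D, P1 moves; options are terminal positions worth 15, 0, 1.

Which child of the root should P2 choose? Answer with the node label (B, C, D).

C

B (P1): max(7, 18, 3, 15) = 18
C (P1): max(9, 8, 4) = 9
D (P1): max(15, 0, 1) = 15
Root (P2): min(18, 9, 15) = 9
P2 picks the child with the lowest value: C (value 9).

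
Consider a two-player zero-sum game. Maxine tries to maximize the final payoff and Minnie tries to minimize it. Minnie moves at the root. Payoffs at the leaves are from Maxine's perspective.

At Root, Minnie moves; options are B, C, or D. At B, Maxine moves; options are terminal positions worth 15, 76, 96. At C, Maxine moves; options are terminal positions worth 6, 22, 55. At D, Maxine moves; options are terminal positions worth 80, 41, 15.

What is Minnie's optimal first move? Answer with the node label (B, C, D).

C

B (Maxine): max(15, 76, 96) = 96
C (Maxine): max(6, 22, 55) = 55
D (Maxine): max(80, 41, 15) = 80
Root (Minnie): min(96, 55, 80) = 55
Minnie picks the child with the lowest value: C (value 55).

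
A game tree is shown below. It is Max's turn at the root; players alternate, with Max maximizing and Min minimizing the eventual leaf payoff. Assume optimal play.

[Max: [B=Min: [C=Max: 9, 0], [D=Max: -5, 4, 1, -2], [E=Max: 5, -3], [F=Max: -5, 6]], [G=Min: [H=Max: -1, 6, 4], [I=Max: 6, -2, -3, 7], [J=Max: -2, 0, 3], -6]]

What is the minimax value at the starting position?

4

C (Max): max(9, 0) = 9
D (Max): max(-5, 4, 1, -2) = 4
E (Max): max(5, -3) = 5
F (Max): max(-5, 6) = 6
B (Min): min(9, 4, 5, 6) = 4
H (Max): max(-1, 6, 4) = 6
I (Max): max(6, -2, -3, 7) = 7
J (Max): max(-2, 0, 3) = 3
G (Min): min(6, 7, 3, -6) = -6
Root (Max): max(4, -6) = 4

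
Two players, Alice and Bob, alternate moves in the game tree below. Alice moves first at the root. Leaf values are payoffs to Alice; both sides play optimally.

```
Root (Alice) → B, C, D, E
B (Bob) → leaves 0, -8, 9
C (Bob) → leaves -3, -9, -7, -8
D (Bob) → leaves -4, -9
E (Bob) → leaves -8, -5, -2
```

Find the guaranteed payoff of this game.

B (Bob): min(0, -8, 9) = -8
C (Bob): min(-3, -9, -7, -8) = -9
D (Bob): min(-4, -9) = -9
E (Bob): min(-8, -5, -2) = -8
Root (Alice): max(-8, -9, -9, -8) = -8

-8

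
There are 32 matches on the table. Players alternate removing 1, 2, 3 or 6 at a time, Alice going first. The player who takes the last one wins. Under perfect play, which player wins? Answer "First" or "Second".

Second

Mark each pile size as W (mover wins) or L (mover loses):
i:   0  1  2  3  4  5  6  7  8  9 10 11 12 13 14 15 16 17 18 19 20 21 22 23 24 25 26 27 28 29 30 31 32
     L  W  W  W  L  W  W  W  L  W  W  W  L  W  W  W  L  W  W  W  L  W  W  W  L  W  W  W  L  W  W  W  L
Position 32 is L, so the second player wins.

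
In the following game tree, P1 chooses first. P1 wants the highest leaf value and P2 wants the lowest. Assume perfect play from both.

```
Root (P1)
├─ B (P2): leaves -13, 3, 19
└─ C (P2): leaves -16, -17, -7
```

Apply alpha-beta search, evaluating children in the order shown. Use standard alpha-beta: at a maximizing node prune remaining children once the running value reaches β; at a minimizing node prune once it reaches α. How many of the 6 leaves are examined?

B [α=-∞,β=+∞]: v=-13
C [α=-13,β=+∞]: v=-16 after child 1 ≤ α → α-cutoff, skip 2
Root [α=-∞,β=+∞]: v=-13
Leaves evaluated: 4 of 6.

4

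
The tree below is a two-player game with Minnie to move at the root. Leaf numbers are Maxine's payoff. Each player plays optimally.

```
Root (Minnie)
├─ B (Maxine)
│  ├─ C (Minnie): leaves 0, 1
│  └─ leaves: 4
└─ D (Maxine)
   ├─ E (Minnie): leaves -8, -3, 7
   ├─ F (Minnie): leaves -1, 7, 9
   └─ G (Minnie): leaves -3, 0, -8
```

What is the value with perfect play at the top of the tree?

C (Minnie): min(0, 1) = 0
B (Maxine): max(0, 4) = 4
E (Minnie): min(-8, -3, 7) = -8
F (Minnie): min(-1, 7, 9) = -1
G (Minnie): min(-3, 0, -8) = -8
D (Maxine): max(-8, -1, -8) = -1
Root (Minnie): min(4, -1) = -1

-1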